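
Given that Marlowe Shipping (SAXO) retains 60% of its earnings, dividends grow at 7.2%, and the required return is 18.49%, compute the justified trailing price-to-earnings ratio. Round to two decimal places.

Payout ratio b = 1 − 0.60 = 0.40.
Justified trailing P/E = b(1+g)/(r−g) = 0.40×(1+0.072)/(0.1849−0.072) = 3.7981

3.80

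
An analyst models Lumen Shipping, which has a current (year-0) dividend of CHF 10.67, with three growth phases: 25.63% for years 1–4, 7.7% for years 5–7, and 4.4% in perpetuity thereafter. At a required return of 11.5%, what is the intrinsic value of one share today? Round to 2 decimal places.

CHF 334.06

Three-stage DDM. Project D₁…D_7; terminal Gordon value at t=7 with g = 0.044; discount at r = 0.115.
D_1 = 13.4047
D_2 = 16.8404
D_3 = 21.1565
D_4 = 26.5790
D_5 = 28.6255
D_6 = 30.8297
D_7 = 33.2036
TV_7 = 34.6645/(0.115−0.044) = 488.2330
P₀ = Σ Dₜ/(1+r)ᵗ + TV_7/(1+r)^7 = 334.0571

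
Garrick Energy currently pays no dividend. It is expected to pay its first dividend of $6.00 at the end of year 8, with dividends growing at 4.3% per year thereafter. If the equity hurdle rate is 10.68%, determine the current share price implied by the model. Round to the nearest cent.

$46.22

Deferred-dividend DDM. At t=7 the remaining stream is a growing perpetuity with first payment D_8 = 6.00.
V_7 = D_8/(r−g) = 6.00/(0.1068−0.043) = 94.0439
P₀ = V_7/(1+r)^7 = 94.0439/(1+0.1068)^7 = 46.2218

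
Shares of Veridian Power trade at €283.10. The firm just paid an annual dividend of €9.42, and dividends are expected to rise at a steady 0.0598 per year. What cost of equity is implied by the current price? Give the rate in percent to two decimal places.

Rearranging the constant-growth DDM: r = D₁/P₀ + g.
D₁ = 9.42 × (1 + 0.0598) = 9.9833.
r = 9.9833 / 283.10 + 0.0598 = 0.03526 + 0.0598 = 0.09506

9.51%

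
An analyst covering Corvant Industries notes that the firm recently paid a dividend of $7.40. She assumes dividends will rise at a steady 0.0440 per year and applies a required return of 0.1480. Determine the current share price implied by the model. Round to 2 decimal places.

Gordon growth model: P₀ = D₁/(r − g). D₁ = 7.40 × (1 + 0.044) = 7.7256.
P₀ = 7.7256 / (0.148 − 0.044) = 7.7256 / 0.104 = 74.2846

$74.28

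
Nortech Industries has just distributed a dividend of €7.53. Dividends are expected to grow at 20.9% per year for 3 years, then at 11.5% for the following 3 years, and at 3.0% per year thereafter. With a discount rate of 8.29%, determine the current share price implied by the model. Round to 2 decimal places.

Three-stage DDM. Project D₁…D_6; terminal Gordon value at t=6 with g = 0.03; discount at r = 0.0829.
D_1 = 9.1038
D_2 = 11.0065
D_3 = 13.3068
D_4 = 14.8371
D_5 = 16.5434
D_6 = 18.4458
TV_6 = 18.9992/(0.0829−0.03) = 359.1534
P₀ = Σ Dₜ/(1+r)ᵗ + TV_6/(1+r)^6 = 284.3236

€284.32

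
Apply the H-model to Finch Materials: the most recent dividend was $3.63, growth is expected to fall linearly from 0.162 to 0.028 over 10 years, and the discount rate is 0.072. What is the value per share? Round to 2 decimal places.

H-model: P₀ = D₀[(1+g_L) + H(g_S−g_L)]/(r−g_L), with H = 10/2 = 5.
P₀ = 3.63 × [(1+0.028) + 5×(0.162−0.028)] / (0.072−0.028)
   = 3.63 × 1.6980 / 0.044 = 140.0850

$140.09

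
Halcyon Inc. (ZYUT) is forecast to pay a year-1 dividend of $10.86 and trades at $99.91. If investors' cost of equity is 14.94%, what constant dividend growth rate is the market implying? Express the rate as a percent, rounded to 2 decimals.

From P₀ = D₁/(r − g), the implied growth is g = r − D₁/P₀.
g = 0.1494 − 10.86/99.91 = 0.1494 − 0.10870 = 0.04070

4.07%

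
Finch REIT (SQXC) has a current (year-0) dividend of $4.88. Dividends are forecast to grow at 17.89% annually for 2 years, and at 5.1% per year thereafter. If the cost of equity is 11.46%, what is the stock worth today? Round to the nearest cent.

$100.84

Two-stage DDM. Project D₁…D_2 at 0.1789, terminal growth 0.051, discount at r = 0.1146.
D_1 = 5.7530
D_2 = 6.7822
Terminal value at t=2: TV = D_3/(r−g) = 7.1281/(0.1146−0.051) = 112.0777
P₀ = 5.7530/(1+0.1146)^1 + 6.7822/(1+0.1146)^2 + 112.0777/(1+0.1146)^2 = 100.8363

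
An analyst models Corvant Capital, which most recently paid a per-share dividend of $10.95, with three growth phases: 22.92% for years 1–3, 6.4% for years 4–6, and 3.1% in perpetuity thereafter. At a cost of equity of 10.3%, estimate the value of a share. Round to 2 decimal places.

Three-stage DDM. Project D₁…D_6; terminal Gordon value at t=6 with g = 0.031; discount at r = 0.103.
D_1 = 13.4597
D_2 = 16.5447
D_3 = 20.3368
D_4 = 21.6383
D_5 = 23.0232
D_6 = 24.4966
TV_6 = 25.2560/(0.103−0.031) = 350.7784
P₀ = Σ Dₜ/(1+r)ᵗ + TV_6/(1+r)^6 = 278.0777

$278.08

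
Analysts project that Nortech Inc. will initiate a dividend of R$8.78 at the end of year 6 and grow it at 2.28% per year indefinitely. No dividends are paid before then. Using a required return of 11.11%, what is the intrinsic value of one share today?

R$58.72

Deferred-dividend DDM. At t=5 the remaining stream is a growing perpetuity with first payment D_6 = 8.78.
V_5 = D_6/(r−g) = 8.78/(0.1111−0.0228) = 99.4337
P₀ = V_5/(1+r)^5 = 99.4337/(1+0.1111)^5 = 58.7176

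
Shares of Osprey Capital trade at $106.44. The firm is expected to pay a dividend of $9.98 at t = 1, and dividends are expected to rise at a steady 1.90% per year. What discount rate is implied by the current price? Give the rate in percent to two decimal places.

Rearranging the constant-growth DDM: r = D₁/P₀ + g.
r = 9.9800 / 106.44 + 0.019 = 0.09376 + 0.019 = 0.11276

11.28%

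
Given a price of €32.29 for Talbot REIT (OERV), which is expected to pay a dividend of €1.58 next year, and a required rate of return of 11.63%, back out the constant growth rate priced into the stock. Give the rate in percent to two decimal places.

6.74%

From P₀ = D₁/(r − g), the implied growth is g = r − D₁/P₀.
g = 0.1163 − 1.58/32.29 = 0.1163 − 0.04893 = 0.06737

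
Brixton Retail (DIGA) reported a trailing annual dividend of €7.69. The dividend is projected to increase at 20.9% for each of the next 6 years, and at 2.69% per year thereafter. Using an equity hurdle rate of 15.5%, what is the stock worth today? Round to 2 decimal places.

€135.40

Two-stage DDM. Project D₁…D_6 at 0.209, terminal growth 0.0269, discount at r = 0.155.
D_1 = 9.2972
D_2 = 11.2403
D_3 = 13.5896
D_4 = 16.4298
D_5 = 19.8636
D_6 = 24.0151
Terminal value at t=6: TV = D_7/(r−g) = 24.6611/(0.155−0.0269) = 192.5144
P₀ = 9.2972/(1+0.155)^1 + 11.2403/(1+0.155)^2 + 13.5896/(1+0.155)^3 + 16.4298/(1+0.155)^4 + 19.8636/(1+0.155)^5 + 24.0151/(1+0.155)^6 + 192.5144/(1+0.155)^6 = 135.3975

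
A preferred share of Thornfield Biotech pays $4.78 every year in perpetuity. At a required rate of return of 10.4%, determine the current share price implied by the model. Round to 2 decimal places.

$45.96

Zero-growth DDM (perpetuity): P₀ = D/r = 4.78 / 0.104 = 45.9615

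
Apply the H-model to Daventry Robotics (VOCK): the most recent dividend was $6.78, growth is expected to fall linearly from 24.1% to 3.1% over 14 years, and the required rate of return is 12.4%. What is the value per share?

H-model: P₀ = D₀[(1+g_L) + H(g_S−g_L)]/(r−g_L), with H = 14/2 = 7.
P₀ = 6.78 × [(1+0.031) + 7×(0.241−0.031)] / (0.124−0.031)
   = 6.78 × 2.5010 / 0.093 = 182.3310

$182.33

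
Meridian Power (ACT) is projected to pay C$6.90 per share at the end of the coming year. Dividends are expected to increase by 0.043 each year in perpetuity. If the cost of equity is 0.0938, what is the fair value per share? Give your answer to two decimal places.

Gordon growth model: P₀ = D₁/(r − g), with D₁ = 6.90 given directly.
P₀ = 6.9000 / (0.0938 − 0.043) = 6.9000 / 0.0508 = 135.8268

C$135.83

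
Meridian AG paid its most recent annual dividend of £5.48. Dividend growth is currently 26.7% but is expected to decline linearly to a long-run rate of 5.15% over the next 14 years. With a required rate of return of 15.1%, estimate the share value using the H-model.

H-model: P₀ = D₀[(1+g_L) + H(g_S−g_L)]/(r−g_L), with H = 14/2 = 7.
P₀ = 5.48 × [(1+0.0515) + 7×(0.267−0.0515)] / (0.151−0.0515)
   = 5.48 × 2.5600 / 0.0995 = 140.9930

£140.99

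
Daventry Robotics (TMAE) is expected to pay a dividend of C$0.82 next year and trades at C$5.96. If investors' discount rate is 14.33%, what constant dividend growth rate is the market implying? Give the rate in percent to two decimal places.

0.57%

From P₀ = D₁/(r − g), the implied growth is g = r − D₁/P₀.
g = 0.1433 − 0.82/5.96 = 0.1433 − 0.13758 = 0.00572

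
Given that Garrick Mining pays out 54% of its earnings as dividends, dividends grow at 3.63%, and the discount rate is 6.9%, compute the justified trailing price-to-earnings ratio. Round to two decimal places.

Justified trailing P/E = b(1+g)/(r−g) = 0.54×(1+0.0363)/(0.069−0.0363) = 17.1132

17.11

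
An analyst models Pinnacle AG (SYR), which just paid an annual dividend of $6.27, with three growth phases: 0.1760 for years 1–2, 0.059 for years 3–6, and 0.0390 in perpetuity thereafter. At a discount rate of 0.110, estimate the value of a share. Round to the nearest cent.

$124.07

Three-stage DDM. Project D₁…D_6; terminal Gordon value at t=6 with g = 0.039; discount at r = 0.11.
D_1 = 7.3735
D_2 = 8.6713
D_3 = 9.1829
D_4 = 9.7247
D_5 = 10.2984
D_6 = 10.9060
TV_6 = 11.3313/(0.11−0.039) = 159.5964
P₀ = Σ Dₜ/(1+r)ᵗ + TV_6/(1+r)^6 = 124.0701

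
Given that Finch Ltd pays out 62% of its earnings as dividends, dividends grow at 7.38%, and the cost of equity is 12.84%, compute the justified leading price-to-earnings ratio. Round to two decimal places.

11.36

Justified leading P/E = b/(r−g) = 0.62/(0.1284−0.0738) = 11.3553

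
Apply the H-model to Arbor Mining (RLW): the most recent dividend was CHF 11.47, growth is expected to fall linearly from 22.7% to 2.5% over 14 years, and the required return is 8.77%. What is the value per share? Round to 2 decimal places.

CHF 446.18

H-model: P₀ = D₀[(1+g_L) + H(g_S−g_L)]/(r−g_L), with H = 14/2 = 7.
P₀ = 11.47 × [(1+0.025) + 7×(0.227−0.025)] / (0.0877−0.025)
   = 11.47 × 2.4390 / 0.0627 = 446.1775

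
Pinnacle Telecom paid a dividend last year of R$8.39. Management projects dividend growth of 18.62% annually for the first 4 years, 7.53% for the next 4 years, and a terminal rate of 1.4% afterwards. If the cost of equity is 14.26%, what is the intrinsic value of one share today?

Three-stage DDM. Project D₁…D_8; terminal Gordon value at t=8 with g = 0.014; discount at r = 0.1426.
D_1 = 9.9522
D_2 = 11.8053
D_3 = 14.0035
D_4 = 16.6109
D_5 = 17.8617
D_6 = 19.2067
D_7 = 20.6530
D_8 = 22.2081
TV_8 = 22.5191/(0.1426−0.014) = 175.1093
P₀ = Σ Dₜ/(1+r)ᵗ + TV_8/(1+r)^8 = 130.7346

R$130.73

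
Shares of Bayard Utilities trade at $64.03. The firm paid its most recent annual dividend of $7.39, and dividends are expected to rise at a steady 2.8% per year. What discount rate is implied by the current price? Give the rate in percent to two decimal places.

14.66%

Rearranging the constant-growth DDM: r = D₁/P₀ + g.
D₁ = 7.39 × (1 + 0.028) = 7.5969.
r = 7.5969 / 64.03 + 0.028 = 0.11865 + 0.028 = 0.14665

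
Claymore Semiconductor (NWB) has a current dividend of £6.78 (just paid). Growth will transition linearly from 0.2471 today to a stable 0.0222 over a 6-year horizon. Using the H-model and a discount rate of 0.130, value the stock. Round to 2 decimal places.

H-model: P₀ = D₀[(1+g_L) + H(g_S−g_L)]/(r−g_L), with H = 6/2 = 3.
P₀ = 6.78 × [(1+0.0222) + 3×(0.2471−0.0222)] / (0.13−0.0222)
   = 6.78 × 1.6969 / 0.1078 = 106.7253

£106.73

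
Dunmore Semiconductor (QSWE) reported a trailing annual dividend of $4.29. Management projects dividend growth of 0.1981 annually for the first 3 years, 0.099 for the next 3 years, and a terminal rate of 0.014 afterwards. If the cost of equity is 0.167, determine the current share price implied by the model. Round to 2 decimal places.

$51.63

Three-stage DDM. Project D₁…D_6; terminal Gordon value at t=6 with g = 0.014; discount at r = 0.167.
D_1 = 5.1398
D_2 = 6.1581
D_3 = 7.3780
D_4 = 8.1084
D_5 = 8.9111
D_6 = 9.7933
TV_6 = 9.9304/(0.167−0.014) = 64.9047
P₀ = Σ Dₜ/(1+r)ᵗ + TV_6/(1+r)^6 = 51.6291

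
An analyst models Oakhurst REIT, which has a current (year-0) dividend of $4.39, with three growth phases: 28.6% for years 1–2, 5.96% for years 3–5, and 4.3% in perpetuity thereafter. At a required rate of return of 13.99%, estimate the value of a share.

Three-stage DDM. Project D₁…D_5; terminal Gordon value at t=5 with g = 0.043; discount at r = 0.1399.
D_1 = 5.6455
D_2 = 7.2602
D_3 = 7.6929
D_4 = 8.1514
D_5 = 8.6372
TV_5 = 9.0086/(0.1399−0.043) = 92.9679
P₀ = Σ Dₜ/(1+r)ᵗ + TV_5/(1+r)^5 = 73.3555

$73.36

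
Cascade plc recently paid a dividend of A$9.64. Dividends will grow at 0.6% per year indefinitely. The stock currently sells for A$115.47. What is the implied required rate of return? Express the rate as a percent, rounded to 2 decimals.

Rearranging the constant-growth DDM: r = D₁/P₀ + g.
D₁ = 9.64 × (1 + 0.006) = 9.6978.
r = 9.6978 / 115.47 + 0.006 = 0.08399 + 0.006 = 0.08999

9.00%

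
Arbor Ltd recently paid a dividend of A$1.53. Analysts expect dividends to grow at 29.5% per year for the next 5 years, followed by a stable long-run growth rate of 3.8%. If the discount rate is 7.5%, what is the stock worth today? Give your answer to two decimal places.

A$122.73

Two-stage DDM. Project D₁…D_5 at 0.295, terminal growth 0.038, discount at r = 0.075.
D_1 = 1.9813
D_2 = 2.5658
D_3 = 3.3228
D_4 = 4.3030
D_5 = 5.5724
Terminal value at t=5: TV = D_6/(r−g) = 5.7841/(0.075−0.038) = 156.3277
P₀ = 1.9813/(1+0.075)^1 + 2.5658/(1+0.075)^2 + 3.3228/(1+0.075)^3 + 4.3030/(1+0.075)^4 + 5.5724/(1+0.075)^5 + 156.3277/(1+0.075)^5 = 122.7331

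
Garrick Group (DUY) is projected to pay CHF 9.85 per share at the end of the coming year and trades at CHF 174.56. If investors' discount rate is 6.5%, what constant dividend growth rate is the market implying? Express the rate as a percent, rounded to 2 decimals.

From P₀ = D₁/(r − g), the implied growth is g = r − D₁/P₀.
g = 0.065 − 9.85/174.56 = 0.065 − 0.05643 = 0.00857

0.86%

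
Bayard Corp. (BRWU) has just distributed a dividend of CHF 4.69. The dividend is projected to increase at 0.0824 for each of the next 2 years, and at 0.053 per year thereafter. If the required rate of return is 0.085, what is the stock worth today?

Two-stage DDM. Project D₁…D_2 at 0.0824, terminal growth 0.053, discount at r = 0.085.
D_1 = 5.0765
D_2 = 5.4948
Terminal value at t=2: TV = D_3/(r−g) = 5.7860/(0.085−0.053) = 180.8118
P₀ = 5.0765/(1+0.085)^1 + 5.4948/(1+0.085)^2 + 180.8118/(1+0.085)^2 = 162.9379

CHF 162.94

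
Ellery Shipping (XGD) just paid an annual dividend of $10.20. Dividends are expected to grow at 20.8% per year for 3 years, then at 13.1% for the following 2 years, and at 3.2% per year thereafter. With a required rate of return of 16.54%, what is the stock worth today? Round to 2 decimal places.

Three-stage DDM. Project D₁…D_5; terminal Gordon value at t=5 with g = 0.032; discount at r = 0.1654.
D_1 = 12.3216
D_2 = 14.8845
D_3 = 17.9805
D_4 = 20.3359
D_5 = 22.9999
TV_5 = 23.7359/(0.1654−0.032) = 177.9304
P₀ = Σ Dₜ/(1+r)ᵗ + TV_5/(1+r)^5 = 137.3863

$137.39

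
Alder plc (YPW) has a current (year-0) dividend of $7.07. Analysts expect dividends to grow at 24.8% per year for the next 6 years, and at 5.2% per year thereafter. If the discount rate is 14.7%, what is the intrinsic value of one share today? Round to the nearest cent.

$187.49

Two-stage DDM. Project D₁…D_6 at 0.248, terminal growth 0.052, discount at r = 0.147.
D_1 = 8.8234
D_2 = 11.0116
D_3 = 13.7424
D_4 = 17.1505
D_5 = 21.4039
D_6 = 26.7120
Terminal value at t=6: TV = D_7/(r−g) = 28.1011/(0.147−0.052) = 295.8006
P₀ = 8.8234/(1+0.147)^1 + 11.0116/(1+0.147)^2 + 13.7424/(1+0.147)^3 + 17.1505/(1+0.147)^4 + 21.4039/(1+0.147)^5 + 26.7120/(1+0.147)^6 + 295.8006/(1+0.147)^6 = 187.4933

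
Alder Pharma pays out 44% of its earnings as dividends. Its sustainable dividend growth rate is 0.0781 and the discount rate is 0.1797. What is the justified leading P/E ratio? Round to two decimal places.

Justified leading P/E = b/(r−g) = 0.44/(0.1797−0.0781) = 4.3307

4.33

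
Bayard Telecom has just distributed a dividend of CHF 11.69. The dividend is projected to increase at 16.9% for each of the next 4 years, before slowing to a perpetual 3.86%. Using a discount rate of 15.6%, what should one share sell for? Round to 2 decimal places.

Two-stage DDM. Project D₁…D_4 at 0.169, terminal growth 0.0386, discount at r = 0.156.
D_1 = 13.6656
D_2 = 15.9751
D_3 = 18.6749
D_4 = 21.8309
Terminal value at t=4: TV = D_5/(r−g) = 22.6736/(0.156−0.0386) = 193.1314
P₀ = 13.6656/(1+0.156)^1 + 15.9751/(1+0.156)^2 + 18.6749/(1+0.156)^3 + 21.8309/(1+0.156)^4 + 193.1314/(1+0.156)^4 = 156.2382

CHF 156.24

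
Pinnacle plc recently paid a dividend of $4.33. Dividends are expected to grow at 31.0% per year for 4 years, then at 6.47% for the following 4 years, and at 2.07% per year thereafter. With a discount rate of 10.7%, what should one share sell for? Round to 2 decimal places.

$143.64

Three-stage DDM. Project D₁…D_8; terminal Gordon value at t=8 with g = 0.0207; discount at r = 0.107.
D_1 = 5.6723
D_2 = 7.4307
D_3 = 9.7342
D_4 = 12.7518
D_5 = 13.5769
D_6 = 14.4553
D_7 = 15.3906
D_8 = 16.3863
TV_8 = 16.7255/(0.107−0.0207) = 193.8070
P₀ = Σ Dₜ/(1+r)ᵗ + TV_8/(1+r)^8 = 143.6362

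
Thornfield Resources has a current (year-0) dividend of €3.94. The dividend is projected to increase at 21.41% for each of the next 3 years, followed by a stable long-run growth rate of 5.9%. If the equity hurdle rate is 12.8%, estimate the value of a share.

€89.12

Two-stage DDM. Project D₁…D_3 at 0.2141, terminal growth 0.059, discount at r = 0.128.
D_1 = 4.7836
D_2 = 5.8077
D_3 = 7.0511
Terminal value at t=3: TV = D_4/(r−g) = 7.4672/(0.128−0.059) = 108.2197
P₀ = 4.7836/(1+0.128)^1 + 5.8077/(1+0.128)^2 + 7.0511/(1+0.128)^3 + 108.2197/(1+0.128)^3 = 89.1194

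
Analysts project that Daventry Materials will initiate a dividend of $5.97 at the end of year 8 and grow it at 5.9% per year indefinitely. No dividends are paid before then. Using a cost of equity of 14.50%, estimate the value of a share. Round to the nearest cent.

$26.91

Deferred-dividend DDM. At t=7 the remaining stream is a growing perpetuity with first payment D_8 = 5.97.
V_7 = D_8/(r−g) = 5.97/(0.145−0.059) = 69.4186
P₀ = V_7/(1+r)^7 = 69.4186/(1+0.145)^7 = 26.9053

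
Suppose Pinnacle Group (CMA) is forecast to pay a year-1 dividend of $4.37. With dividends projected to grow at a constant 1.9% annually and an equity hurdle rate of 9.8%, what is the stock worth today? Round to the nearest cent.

Gordon growth model: P₀ = D₁/(r − g), with D₁ = 4.37 given directly.
P₀ = 4.3700 / (0.098 − 0.019) = 4.3700 / 0.079 = 55.3165

$55.32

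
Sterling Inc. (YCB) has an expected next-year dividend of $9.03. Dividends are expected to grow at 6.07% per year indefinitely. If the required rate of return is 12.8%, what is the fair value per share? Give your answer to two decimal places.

$134.18

Gordon growth model: P₀ = D₁/(r − g), with D₁ = 9.03 given directly.
P₀ = 9.0300 / (0.128 − 0.0607) = 9.0300 / 0.0673 = 134.1753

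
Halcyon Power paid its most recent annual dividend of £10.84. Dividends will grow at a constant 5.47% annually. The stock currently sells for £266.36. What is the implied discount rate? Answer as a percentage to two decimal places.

9.76%

Rearranging the constant-growth DDM: r = D₁/P₀ + g.
D₁ = 10.84 × (1 + 0.0547) = 11.4329.
r = 11.4329 / 266.36 + 0.0547 = 0.04292 + 0.0547 = 0.09762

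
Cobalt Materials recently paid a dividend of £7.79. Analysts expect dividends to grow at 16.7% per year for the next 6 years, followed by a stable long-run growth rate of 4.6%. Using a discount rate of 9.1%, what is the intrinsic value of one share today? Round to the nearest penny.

£330.78

Two-stage DDM. Project D₁…D_6 at 0.167, terminal growth 0.046, discount at r = 0.091.
D_1 = 9.0909
D_2 = 10.6091
D_3 = 12.3808
D_4 = 14.4484
D_5 = 16.8613
D_6 = 19.6772
Terminal value at t=6: TV = D_7/(r−g) = 20.5823/(0.091−0.046) = 457.3848
P₀ = 9.0909/(1+0.091)^1 + 10.6091/(1+0.091)^2 + 12.3808/(1+0.091)^3 + 14.4484/(1+0.091)^4 + 16.8613/(1+0.091)^5 + 19.6772/(1+0.091)^6 + 457.3848/(1+0.091)^6 = 330.7822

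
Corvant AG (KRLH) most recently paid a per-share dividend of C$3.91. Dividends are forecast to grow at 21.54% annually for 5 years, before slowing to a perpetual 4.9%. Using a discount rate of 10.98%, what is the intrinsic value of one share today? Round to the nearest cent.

Two-stage DDM. Project D₁…D_5 at 0.2154, terminal growth 0.049, discount at r = 0.1098.
D_1 = 4.7522
D_2 = 5.7758
D_3 = 7.0200
D_4 = 8.5321
D_5 = 10.3699
Terminal value at t=5: TV = D_6/(r−g) = 10.8780/(0.1098−0.049) = 178.9142
P₀ = 4.7522/(1+0.1098)^1 + 5.7758/(1+0.1098)^2 + 7.0200/(1+0.1098)^3 + 8.5321/(1+0.1098)^4 + 10.3699/(1+0.1098)^5 + 178.9142/(1+0.1098)^5 = 132.1638

C$132.16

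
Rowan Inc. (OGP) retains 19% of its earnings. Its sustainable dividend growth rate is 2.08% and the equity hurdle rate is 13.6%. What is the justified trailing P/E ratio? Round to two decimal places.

7.18

Payout ratio b = 1 − 0.19 = 0.81.
Justified trailing P/E = b(1+g)/(r−g) = 0.81×(1+0.0208)/(0.136−0.0208) = 7.1775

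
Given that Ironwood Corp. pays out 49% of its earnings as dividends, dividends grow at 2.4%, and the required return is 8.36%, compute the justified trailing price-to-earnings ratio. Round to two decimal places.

Justified trailing P/E = b(1+g)/(r−g) = 0.49×(1+0.024)/(0.0836−0.024) = 8.4188

8.42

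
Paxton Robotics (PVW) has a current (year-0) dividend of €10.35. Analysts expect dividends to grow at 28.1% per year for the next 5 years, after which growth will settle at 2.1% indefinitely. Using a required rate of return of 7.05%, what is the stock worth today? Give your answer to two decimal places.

€615.37

Two-stage DDM. Project D₁…D_5 at 0.281, terminal growth 0.021, discount at r = 0.0705.
D_1 = 13.2584
D_2 = 16.9839
D_3 = 21.7564
D_4 = 27.8700
D_5 = 35.7015
Terminal value at t=5: TV = D_6/(r−g) = 36.4512/(0.0705−0.021) = 736.3877
P₀ = 13.2584/(1+0.0705)^1 + 16.9839/(1+0.0705)^2 + 21.7564/(1+0.0705)^3 + 27.8700/(1+0.0705)^4 + 35.7015/(1+0.0705)^5 + 736.3877/(1+0.0705)^5 = 615.3674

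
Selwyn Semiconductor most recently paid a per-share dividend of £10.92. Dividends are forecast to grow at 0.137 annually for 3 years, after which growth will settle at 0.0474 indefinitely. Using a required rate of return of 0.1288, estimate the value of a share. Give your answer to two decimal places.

£176.83

Two-stage DDM. Project D₁…D_3 at 0.137, terminal growth 0.0474, discount at r = 0.1288.
D_1 = 12.4160
D_2 = 14.1170
D_3 = 16.0511
Terminal value at t=3: TV = D_4/(r−g) = 16.8119/(0.1288−0.0474) = 206.5343
P₀ = 12.4160/(1+0.1288)^1 + 14.1170/(1+0.1288)^2 + 16.0511/(1+0.1288)^3 + 206.5343/(1+0.1288)^3 = 176.8339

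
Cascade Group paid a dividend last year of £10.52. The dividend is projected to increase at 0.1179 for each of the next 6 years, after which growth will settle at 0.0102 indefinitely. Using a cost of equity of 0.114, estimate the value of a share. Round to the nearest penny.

Two-stage DDM. Project D₁…D_6 at 0.1179, terminal growth 0.0102, discount at r = 0.114.
D_1 = 11.7603
D_2 = 13.1468
D_3 = 14.6969
D_4 = 16.4296
D_5 = 18.3667
D_6 = 20.5321
Terminal value at t=6: TV = D_7/(r−g) = 20.7415/(0.114−0.0102) = 199.8221
P₀ = 11.7603/(1+0.114)^1 + 13.1468/(1+0.114)^2 + 14.6969/(1+0.114)^3 + 16.4296/(1+0.114)^4 + 18.3667/(1+0.114)^5 + 20.5321/(1+0.114)^6 + 199.8221/(1+0.114)^6 = 168.4499

£168.45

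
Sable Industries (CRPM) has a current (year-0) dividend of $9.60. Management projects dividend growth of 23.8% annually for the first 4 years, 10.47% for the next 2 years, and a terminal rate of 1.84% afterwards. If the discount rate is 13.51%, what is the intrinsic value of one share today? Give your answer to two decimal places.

$186.29

Three-stage DDM. Project D₁…D_6; terminal Gordon value at t=6 with g = 0.0184; discount at r = 0.1351.
D_1 = 11.8848
D_2 = 14.7134
D_3 = 18.2152
D_4 = 22.5504
D_5 = 24.9114
D_6 = 27.5196
TV_6 = 28.0260/(0.1351−0.0184) = 240.1541
P₀ = Σ Dₜ/(1+r)ᵗ + TV_6/(1+r)^6 = 186.2893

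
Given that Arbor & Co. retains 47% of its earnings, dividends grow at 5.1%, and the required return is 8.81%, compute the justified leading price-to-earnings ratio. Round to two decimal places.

Payout ratio b = 1 − 0.47 = 0.53.
Justified leading P/E = b/(r−g) = 0.53/(0.0881−0.051) = 14.2857

14.29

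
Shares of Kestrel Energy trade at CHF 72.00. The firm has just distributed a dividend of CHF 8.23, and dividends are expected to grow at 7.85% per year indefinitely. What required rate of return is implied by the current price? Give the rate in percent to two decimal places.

Rearranging the constant-growth DDM: r = D₁/P₀ + g.
D₁ = 8.23 × (1 + 0.0785) = 8.8761.
r = 8.8761 / 72.00 + 0.0785 = 0.12328 + 0.0785 = 0.20178

20.18%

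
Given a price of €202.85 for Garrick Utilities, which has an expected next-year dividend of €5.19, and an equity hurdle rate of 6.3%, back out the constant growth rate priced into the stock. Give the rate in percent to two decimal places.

3.74%

From P₀ = D₁/(r − g), the implied growth is g = r − D₁/P₀.
g = 0.063 − 5.19/202.85 = 0.063 − 0.02559 = 0.03741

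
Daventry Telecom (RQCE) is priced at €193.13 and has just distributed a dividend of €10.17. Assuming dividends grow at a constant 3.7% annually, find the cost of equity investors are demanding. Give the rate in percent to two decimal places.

Rearranging the constant-growth DDM: r = D₁/P₀ + g.
D₁ = 10.17 × (1 + 0.037) = 10.5463.
r = 10.5463 / 193.13 + 0.037 = 0.05461 + 0.037 = 0.09161

9.16%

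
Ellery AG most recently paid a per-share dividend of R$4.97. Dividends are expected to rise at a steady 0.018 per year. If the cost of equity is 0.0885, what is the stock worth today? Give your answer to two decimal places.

Gordon growth model: P₀ = D₁/(r − g). D₁ = 4.97 × (1 + 0.018) = 5.0595.
P₀ = 5.0595 / (0.0885 − 0.018) = 5.0595 / 0.0705 = 71.7654

R$71.77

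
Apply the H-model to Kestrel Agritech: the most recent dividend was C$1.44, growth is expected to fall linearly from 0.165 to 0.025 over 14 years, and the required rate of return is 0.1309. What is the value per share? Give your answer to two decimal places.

H-model: P₀ = D₀[(1+g_L) + H(g_S−g_L)]/(r−g_L), with H = 14/2 = 7.
P₀ = 1.44 × [(1+0.025) + 7×(0.165−0.025)] / (0.1309−0.025)
   = 1.44 × 2.0050 / 0.1059 = 27.2635

C$27.26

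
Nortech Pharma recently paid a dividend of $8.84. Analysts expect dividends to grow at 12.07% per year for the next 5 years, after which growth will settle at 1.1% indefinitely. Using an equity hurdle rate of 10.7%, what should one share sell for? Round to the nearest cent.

$144.87

Two-stage DDM. Project D₁…D_5 at 0.1207, terminal growth 0.011, discount at r = 0.107.
D_1 = 9.9070
D_2 = 11.1028
D_3 = 12.4429
D_4 = 13.9447
D_5 = 15.6278
Terminal value at t=5: TV = D_6/(r−g) = 15.7998/(0.107−0.011) = 164.5808
P₀ = 9.9070/(1+0.107)^1 + 11.1028/(1+0.107)^2 + 12.4429/(1+0.107)^3 + 13.9447/(1+0.107)^4 + 15.6278/(1+0.107)^5 + 164.5808/(1+0.107)^5 = 144.8697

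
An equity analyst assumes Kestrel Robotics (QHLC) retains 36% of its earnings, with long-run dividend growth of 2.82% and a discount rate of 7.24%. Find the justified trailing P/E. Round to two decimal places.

Payout ratio b = 1 − 0.36 = 0.64.
Justified trailing P/E = b(1+g)/(r−g) = 0.64×(1+0.0282)/(0.0724−0.0282) = 14.8880

14.89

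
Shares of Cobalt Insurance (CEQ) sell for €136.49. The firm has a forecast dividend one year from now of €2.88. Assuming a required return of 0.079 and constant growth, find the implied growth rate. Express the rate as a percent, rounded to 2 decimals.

5.79%

From P₀ = D₁/(r − g), the implied growth is g = r − D₁/P₀.
g = 0.079 − 2.88/136.49 = 0.079 − 0.02110 = 0.05790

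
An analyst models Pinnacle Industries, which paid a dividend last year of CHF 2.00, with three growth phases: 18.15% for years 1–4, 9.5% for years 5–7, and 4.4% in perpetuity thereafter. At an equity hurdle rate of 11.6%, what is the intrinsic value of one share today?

Three-stage DDM. Project D₁…D_7; terminal Gordon value at t=7 with g = 0.044; discount at r = 0.116.
D_1 = 2.3630
D_2 = 2.7919
D_3 = 3.2986
D_4 = 3.8973
D_5 = 4.2676
D_6 = 4.6730
D_7 = 5.1169
TV_7 = 5.3420/(0.116−0.044) = 74.1951
P₀ = Σ Dₜ/(1+r)ᵗ + TV_7/(1+r)^7 = 50.9154

CHF 50.92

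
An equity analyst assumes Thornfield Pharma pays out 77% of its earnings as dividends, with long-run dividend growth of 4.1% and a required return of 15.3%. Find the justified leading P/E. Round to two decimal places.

Justified leading P/E = b/(r−g) = 0.77/(0.153−0.041) = 6.8750

6.88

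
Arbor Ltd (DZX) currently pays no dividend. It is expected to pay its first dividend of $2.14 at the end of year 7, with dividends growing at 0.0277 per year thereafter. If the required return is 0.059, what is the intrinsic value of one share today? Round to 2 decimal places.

$48.47

Deferred-dividend DDM. At t=6 the remaining stream is a growing perpetuity with first payment D_7 = 2.14.
V_6 = D_7/(r−g) = 2.14/(0.059−0.0277) = 68.3706
P₀ = V_6/(1+r)^6 = 68.3706/(1+0.059)^6 = 48.4723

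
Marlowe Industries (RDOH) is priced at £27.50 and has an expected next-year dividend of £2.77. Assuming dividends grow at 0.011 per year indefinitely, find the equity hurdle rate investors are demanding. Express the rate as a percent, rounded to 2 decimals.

Rearranging the constant-growth DDM: r = D₁/P₀ + g.
r = 2.7700 / 27.50 + 0.011 = 0.10073 + 0.011 = 0.11173

11.17%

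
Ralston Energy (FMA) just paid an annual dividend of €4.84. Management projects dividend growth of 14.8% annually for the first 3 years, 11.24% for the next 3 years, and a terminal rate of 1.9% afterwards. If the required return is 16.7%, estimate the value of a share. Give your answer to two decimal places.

€54.10

Three-stage DDM. Project D₁…D_6; terminal Gordon value at t=6 with g = 0.019; discount at r = 0.167.
D_1 = 5.5563
D_2 = 6.3787
D_3 = 7.3227
D_4 = 8.1458
D_5 = 9.0614
D_6 = 10.0798
TV_6 = 10.2714/(0.167−0.019) = 69.4011
P₀ = Σ Dₜ/(1+r)ᵗ + TV_6/(1+r)^6 = 54.0963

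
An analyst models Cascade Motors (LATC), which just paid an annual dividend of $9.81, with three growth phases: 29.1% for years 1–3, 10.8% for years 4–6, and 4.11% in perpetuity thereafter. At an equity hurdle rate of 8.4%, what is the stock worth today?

$523.58

Three-stage DDM. Project D₁…D_6; terminal Gordon value at t=6 with g = 0.0411; discount at r = 0.084.
D_1 = 12.6647
D_2 = 16.3501
D_3 = 21.1080
D_4 = 23.3877
D_5 = 25.9136
D_6 = 28.7122
TV_6 = 29.8923/(0.084−0.0411) = 696.7904
P₀ = Σ Dₜ/(1+r)ᵗ + TV_6/(1+r)^6 = 523.5811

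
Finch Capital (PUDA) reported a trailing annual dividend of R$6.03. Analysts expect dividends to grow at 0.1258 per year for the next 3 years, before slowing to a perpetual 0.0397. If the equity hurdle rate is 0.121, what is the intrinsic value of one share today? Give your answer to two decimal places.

R$96.35

Two-stage DDM. Project D₁…D_3 at 0.1258, terminal growth 0.0397, discount at r = 0.121.
D_1 = 6.7886
D_2 = 7.6426
D_3 = 8.6040
Terminal value at t=3: TV = D_4/(r−g) = 8.9456/(0.121−0.0397) = 110.0319
P₀ = 6.7886/(1+0.121)^1 + 7.6426/(1+0.121)^2 + 8.6040/(1+0.121)^3 + 110.0319/(1+0.121)^3 = 96.3545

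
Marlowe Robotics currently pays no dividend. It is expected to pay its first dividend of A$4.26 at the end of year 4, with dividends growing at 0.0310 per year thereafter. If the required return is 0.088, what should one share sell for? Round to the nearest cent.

A$58.03

Deferred-dividend DDM. At t=3 the remaining stream is a growing perpetuity with first payment D_4 = 4.26.
V_3 = D_4/(r−g) = 4.26/(0.088−0.031) = 74.7368
P₀ = V_3/(1+r)^3 = 74.7368/(1+0.088)^3 = 58.0294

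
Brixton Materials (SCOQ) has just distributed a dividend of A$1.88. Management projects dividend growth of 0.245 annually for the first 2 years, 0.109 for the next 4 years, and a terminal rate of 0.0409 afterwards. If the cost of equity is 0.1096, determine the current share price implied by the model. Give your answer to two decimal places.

Three-stage DDM. Project D₁…D_6; terminal Gordon value at t=6 with g = 0.0409; discount at r = 0.1096.
D_1 = 2.3406
D_2 = 2.9140
D_3 = 3.2317
D_4 = 3.5839
D_5 = 3.9746
D_6 = 4.4078
TV_6 = 4.5881/(0.1096−0.0409) = 66.7844
P₀ = Σ Dₜ/(1+r)ᵗ + TV_6/(1+r)^6 = 49.7136

A$49.71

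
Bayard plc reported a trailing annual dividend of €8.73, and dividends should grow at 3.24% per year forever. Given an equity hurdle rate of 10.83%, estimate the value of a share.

Gordon growth model: P₀ = D₁/(r − g). D₁ = 8.73 × (1 + 0.0324) = 9.0129.
P₀ = 9.0129 / (0.1083 − 0.0324) = 9.0129 / 0.0759 = 118.7464

€118.75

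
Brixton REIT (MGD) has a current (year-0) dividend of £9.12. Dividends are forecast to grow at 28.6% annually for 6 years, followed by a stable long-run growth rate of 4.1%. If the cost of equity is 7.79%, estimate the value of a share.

Two-stage DDM. Project D₁…D_6 at 0.286, terminal growth 0.041, discount at r = 0.0779.
D_1 = 11.7283
D_2 = 15.0826
D_3 = 19.3962
D_4 = 24.9436
D_5 = 32.0774
D_6 = 41.2516
Terminal value at t=6: TV = D_7/(r−g) = 42.9429/(0.0779−0.041) = 1163.7643
P₀ = 11.7283/(1+0.0779)^1 + 15.0826/(1+0.0779)^2 + 19.3962/(1+0.0779)^3 + 24.9436/(1+0.0779)^4 + 32.0774/(1+0.0779)^5 + 41.2516/(1+0.0779)^6 + 1163.7643/(1+0.0779)^6 = 848.1563

£848.16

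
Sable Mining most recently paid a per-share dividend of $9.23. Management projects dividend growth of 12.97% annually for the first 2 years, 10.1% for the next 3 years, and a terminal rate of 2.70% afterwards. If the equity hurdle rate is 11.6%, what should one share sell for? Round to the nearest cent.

Three-stage DDM. Project D₁…D_5; terminal Gordon value at t=5 with g = 0.027; discount at r = 0.116.
D_1 = 10.4271
D_2 = 11.7795
D_3 = 12.9693
D_4 = 14.2792
D_5 = 15.7214
TV_5 = 16.1458/(0.116−0.027) = 181.4138
P₀ = Σ Dₜ/(1+r)ᵗ + TV_5/(1+r)^5 = 151.2165

$151.22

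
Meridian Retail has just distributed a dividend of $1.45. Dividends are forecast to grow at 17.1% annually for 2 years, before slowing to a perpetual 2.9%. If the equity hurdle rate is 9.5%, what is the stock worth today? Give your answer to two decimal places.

$29.06

Two-stage DDM. Project D₁…D_2 at 0.171, terminal growth 0.029, discount at r = 0.095.
D_1 = 1.6980
D_2 = 1.9883
Terminal value at t=2: TV = D_3/(r−g) = 2.0460/(0.095−0.029) = 30.9994
P₀ = 1.6980/(1+0.095)^1 + 1.9883/(1+0.095)^2 + 30.9994/(1+0.095)^2 = 29.0627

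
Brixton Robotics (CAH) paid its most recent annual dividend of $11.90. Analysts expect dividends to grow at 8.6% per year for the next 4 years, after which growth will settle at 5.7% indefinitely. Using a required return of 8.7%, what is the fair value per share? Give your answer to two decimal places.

Two-stage DDM. Project D₁…D_4 at 0.086, terminal growth 0.057, discount at r = 0.087.
D_1 = 12.9234
D_2 = 14.0348
D_3 = 15.2418
D_4 = 16.5526
Terminal value at t=4: TV = D_5/(r−g) = 17.4961/(0.087−0.057) = 583.2033
P₀ = 12.9234/(1+0.087)^1 + 14.0348/(1+0.087)^2 + 15.2418/(1+0.087)^3 + 16.5526/(1+0.087)^4 + 583.2033/(1+0.087)^4 = 465.2265

$465.23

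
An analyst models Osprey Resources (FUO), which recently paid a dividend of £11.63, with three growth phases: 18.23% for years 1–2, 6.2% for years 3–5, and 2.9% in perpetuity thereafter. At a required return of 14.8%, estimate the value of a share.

Three-stage DDM. Project D₁…D_5; terminal Gordon value at t=5 with g = 0.029; discount at r = 0.148.
D_1 = 13.7501
D_2 = 16.2568
D_3 = 17.2647
D_4 = 18.3351
D_5 = 19.4719
TV_5 = 20.0366/(0.148−0.029) = 168.3748
P₀ = Σ Dₜ/(1+r)ᵗ + TV_5/(1+r)^5 = 140.4899

£140.49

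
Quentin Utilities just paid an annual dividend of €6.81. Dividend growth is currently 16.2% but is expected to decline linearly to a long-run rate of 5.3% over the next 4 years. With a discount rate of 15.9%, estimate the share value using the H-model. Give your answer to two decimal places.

H-model: P₀ = D₀[(1+g_L) + H(g_S−g_L)]/(r−g_L), with H = 4/2 = 2.
P₀ = 6.81 × [(1+0.053) + 2×(0.162−0.053)] / (0.159−0.053)
   = 6.81 × 1.2710 / 0.106 = 81.6558

€81.66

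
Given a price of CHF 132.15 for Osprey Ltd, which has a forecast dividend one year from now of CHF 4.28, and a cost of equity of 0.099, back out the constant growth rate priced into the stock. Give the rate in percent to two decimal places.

From P₀ = D₁/(r − g), the implied growth is g = r − D₁/P₀.
g = 0.099 − 4.28/132.15 = 0.099 − 0.03239 = 0.06661

6.66%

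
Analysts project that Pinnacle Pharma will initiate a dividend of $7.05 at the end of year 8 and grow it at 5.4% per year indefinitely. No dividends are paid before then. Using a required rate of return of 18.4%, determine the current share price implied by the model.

Deferred-dividend DDM. At t=7 the remaining stream is a growing perpetuity with first payment D_8 = 7.05.
V_7 = D_8/(r−g) = 7.05/(0.184−0.054) = 54.2308
P₀ = V_7/(1+r)^7 = 54.2308/(1+0.184)^7 = 16.6258

$16.63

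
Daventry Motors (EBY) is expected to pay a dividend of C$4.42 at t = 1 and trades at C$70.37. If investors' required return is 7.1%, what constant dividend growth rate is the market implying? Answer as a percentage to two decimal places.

0.82%

From P₀ = D₁/(r − g), the implied growth is g = r − D₁/P₀.
g = 0.071 − 4.42/70.37 = 0.071 − 0.06281 = 0.00819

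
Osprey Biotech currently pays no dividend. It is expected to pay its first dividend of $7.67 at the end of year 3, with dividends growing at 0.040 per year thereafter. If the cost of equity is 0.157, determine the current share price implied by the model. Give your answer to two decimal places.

$48.97

Deferred-dividend DDM. At t=2 the remaining stream is a growing perpetuity with first payment D_3 = 7.67.
V_2 = D_3/(r−g) = 7.67/(0.157−0.04) = 65.5556
P₀ = V_2/(1+r)^2 = 65.5556/(1+0.157)^2 = 48.9714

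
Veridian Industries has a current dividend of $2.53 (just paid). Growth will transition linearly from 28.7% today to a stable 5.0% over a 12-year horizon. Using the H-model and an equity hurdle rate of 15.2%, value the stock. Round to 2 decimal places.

$61.32

H-model: P₀ = D₀[(1+g_L) + H(g_S−g_L)]/(r−g_L), with H = 12/2 = 6.
P₀ = 2.53 × [(1+0.05) + 6×(0.287−0.05)] / (0.152−0.05)
   = 2.53 × 2.4720 / 0.102 = 61.3153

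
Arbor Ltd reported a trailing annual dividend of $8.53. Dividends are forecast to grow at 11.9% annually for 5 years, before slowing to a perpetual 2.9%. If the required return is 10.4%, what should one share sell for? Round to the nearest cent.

$169.62

Two-stage DDM. Project D₁…D_5 at 0.119, terminal growth 0.029, discount at r = 0.104.
D_1 = 9.5451
D_2 = 10.6809
D_3 = 11.9520
D_4 = 13.3742
D_5 = 14.9658
Terminal value at t=5: TV = D_6/(r−g) = 15.3998/(0.104−0.029) = 205.3306
P₀ = 9.5451/(1+0.104)^1 + 10.6809/(1+0.104)^2 + 11.9520/(1+0.104)^3 + 13.3742/(1+0.104)^4 + 14.9658/(1+0.104)^5 + 205.3306/(1+0.104)^5 = 169.6214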